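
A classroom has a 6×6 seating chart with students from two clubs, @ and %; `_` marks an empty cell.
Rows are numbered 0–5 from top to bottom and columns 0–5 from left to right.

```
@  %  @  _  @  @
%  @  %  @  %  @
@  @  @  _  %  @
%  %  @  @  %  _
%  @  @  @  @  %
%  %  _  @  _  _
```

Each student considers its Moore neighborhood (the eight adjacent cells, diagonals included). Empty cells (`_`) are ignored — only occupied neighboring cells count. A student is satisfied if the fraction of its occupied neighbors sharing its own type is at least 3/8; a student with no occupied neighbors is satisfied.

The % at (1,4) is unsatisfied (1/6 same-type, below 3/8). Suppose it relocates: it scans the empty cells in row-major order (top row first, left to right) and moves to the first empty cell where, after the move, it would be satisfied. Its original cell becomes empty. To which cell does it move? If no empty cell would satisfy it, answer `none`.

(2,3)

Vacating (1,4). Empty cells in order:
  (0,3): 1/4 same-type → still unsatisfied.
  (2,3): 3/7 same-type → satisfied — stop here.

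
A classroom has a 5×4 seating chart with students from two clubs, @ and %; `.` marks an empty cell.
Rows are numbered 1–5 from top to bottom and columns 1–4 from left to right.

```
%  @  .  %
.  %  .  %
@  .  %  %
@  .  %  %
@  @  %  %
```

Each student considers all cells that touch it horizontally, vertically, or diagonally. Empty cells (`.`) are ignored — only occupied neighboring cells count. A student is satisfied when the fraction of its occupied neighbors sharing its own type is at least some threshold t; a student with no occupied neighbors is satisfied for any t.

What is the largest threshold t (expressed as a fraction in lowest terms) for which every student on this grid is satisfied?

0/1

(1,1)% 1/2
(1,2)@ 0/2
(1,4)% 1/1
(2,2)% 2/4
(2,4)% 3/3
(3,1)@ 1/2
(3,3)% 5/5
(3,4)% 4/4
(4,1)@ 3/3
(4,3)% 5/6
(4,4)% 5/5
(5,1)@ 2/2
(5,2)@ 2/4
(5,3)% 3/4
(5,4)% 3/3
The smallest same-type fraction is 0/2 at (1,2), which reduces to 0/1. Any threshold above that leaves this student unsatisfied.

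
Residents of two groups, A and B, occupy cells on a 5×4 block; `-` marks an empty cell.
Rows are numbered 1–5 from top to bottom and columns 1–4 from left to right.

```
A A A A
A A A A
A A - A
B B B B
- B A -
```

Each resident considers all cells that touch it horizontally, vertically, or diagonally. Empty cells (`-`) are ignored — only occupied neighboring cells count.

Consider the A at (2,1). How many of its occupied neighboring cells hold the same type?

5

Occupied neighbors of (2,1): (1,1)=A, (1,2)=A, (2,2)=A, (3,1)=A, (3,2)=A.
Same type (A): 5 of 5.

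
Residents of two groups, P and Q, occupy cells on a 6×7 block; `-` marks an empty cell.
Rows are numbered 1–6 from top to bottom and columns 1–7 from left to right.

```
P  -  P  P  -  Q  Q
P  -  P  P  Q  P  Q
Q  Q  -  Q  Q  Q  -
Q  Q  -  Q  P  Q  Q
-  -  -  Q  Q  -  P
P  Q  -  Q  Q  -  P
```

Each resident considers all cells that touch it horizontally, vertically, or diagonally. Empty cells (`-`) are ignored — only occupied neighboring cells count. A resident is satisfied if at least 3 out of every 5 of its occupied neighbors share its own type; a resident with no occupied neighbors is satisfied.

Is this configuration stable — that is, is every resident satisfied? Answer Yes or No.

No

(1,1)P 1/1 ✓
(1,3)P 3/3 ✓
(1,4)P 3/4 ✓
(1,6)Q 3/4 ✓
(1,7)Q 2/3 ✓
(2,1)P 1/3 ✗
(2,3)P 3/5 ✓
(2,4)P 3/6 ✗
(2,5)Q 4/7 ✗
(2,6)P 0/6 ✗
(2,7)Q 3/4 ✓
(3,1)Q 3/4 ✓
(3,2)Q 3/5 ✓
(3,4)Q 3/6 ✗
(3,5)Q 5/8 ✓
(3,6)Q 5/7 ✓
(4,1)Q 3/3 ✓
(4,2)Q 3/3 ✓
(4,4)Q 4/5 ✓
(4,5)P 0/7 ✗
(4,6)Q 4/6 ✓
(4,7)Q 2/3 ✓
(5,4)Q 4/5 ✓
(5,5)Q 5/6 ✓
(5,7)P 1/3 ✗
(6,1)P 0/1 ✗
(6,2)Q 0/1 ✗
(6,4)Q 3/3 ✓
(6,5)Q 3/3 ✓
(6,7)P 1/1 ✓
For instance (2,1) has only 1/3 same-type neighbors, below 3/5.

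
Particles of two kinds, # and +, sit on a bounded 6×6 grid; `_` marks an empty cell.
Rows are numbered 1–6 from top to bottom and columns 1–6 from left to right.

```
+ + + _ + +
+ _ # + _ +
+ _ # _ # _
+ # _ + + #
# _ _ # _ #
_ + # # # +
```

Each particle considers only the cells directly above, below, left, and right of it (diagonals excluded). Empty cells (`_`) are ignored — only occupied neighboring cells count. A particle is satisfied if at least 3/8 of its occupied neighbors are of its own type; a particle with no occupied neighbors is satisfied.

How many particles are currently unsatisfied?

Row 1: (1,1)+ 2/2 ok · (1,2)+ 2/2 ok · (1,3)+ 1/2 ok · (1,5)+ 1/1 ok · (1,6)+ 2/2 ok
Row 2: (2,1)+ 2/2 ok · (2,3)# 1/3 unhappy · (2,4)+ 0/1 unhappy · (2,6)+ 1/1 ok
Row 3: (3,1)+ 2/2 ok · (3,3)# 1/1 ok · (3,5)# 0/1 unhappy
Row 4: (4,1)+ 1/3 unhappy · (4,2)# 0/1 unhappy · (4,4)+ 1/2 ok · (4,5)+ 1/3 unhappy · (4,6)# 1/2 ok
Row 5: (5,1)# 0/1 unhappy · (5,4)# 1/2 ok · (5,6)# 1/2 ok
Row 6: (6,2)+ 0/1 unhappy · (6,3)# 1/2 ok · (6,4)# 3/3 ok · (6,5)# 1/2 ok · (6,6)+ 0/2 unhappy
Unsatisfied: (2,3), (2,4), (3,5), (4,1), (4,2), (4,5), (5,1), (6,2), (6,6) — 9 in total.

9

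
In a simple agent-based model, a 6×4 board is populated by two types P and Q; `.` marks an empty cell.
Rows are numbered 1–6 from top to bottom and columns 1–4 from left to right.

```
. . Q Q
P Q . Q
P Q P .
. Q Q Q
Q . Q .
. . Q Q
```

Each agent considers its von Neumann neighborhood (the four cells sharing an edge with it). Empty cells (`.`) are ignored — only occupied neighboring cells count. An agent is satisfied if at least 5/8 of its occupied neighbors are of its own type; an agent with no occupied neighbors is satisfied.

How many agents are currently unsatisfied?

5

Row 1: (1,3)Q 1/1 ✓ · (1,4)Q 2/2 ✓
Row 2: (2,1)P 1/2 ✗ · (2,2)Q 1/2 ✗ · (2,4)Q 1/1 ✓
Row 3: (3,1)P 1/2 ✗ · (3,2)Q 2/4 ✗ · (3,3)P 0/2 ✗
Row 4: (4,2)Q 2/2 ✓ · (4,3)Q 3/4 ✓ · (4,4)Q 1/1 ✓
Row 5: (5,1)Q 0/0 ✓ · (5,3)Q 2/2 ✓
Row 6: (6,3)Q 2/2 ✓ · (6,4)Q 1/1 ✓
Unsatisfied: (2,1), (2,2), (3,1), (3,2), (3,3) — 5 in total.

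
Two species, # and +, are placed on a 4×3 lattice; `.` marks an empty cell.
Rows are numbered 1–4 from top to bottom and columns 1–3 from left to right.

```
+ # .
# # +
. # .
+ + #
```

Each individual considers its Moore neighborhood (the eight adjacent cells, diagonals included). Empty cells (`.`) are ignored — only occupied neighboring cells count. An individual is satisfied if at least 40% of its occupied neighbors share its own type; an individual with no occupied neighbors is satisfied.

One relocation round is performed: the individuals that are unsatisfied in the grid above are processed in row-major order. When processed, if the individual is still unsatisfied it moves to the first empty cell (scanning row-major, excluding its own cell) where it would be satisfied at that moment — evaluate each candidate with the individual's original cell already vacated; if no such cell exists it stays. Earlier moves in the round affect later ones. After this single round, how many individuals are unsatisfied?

1

Initially unsatisfied (in order): (1,1), (2,3), (4,2).
  (1,1) → (3,1).
  (2,3): no empty cell satisfies it; stays.
  (4,2): now satisfied by earlier moves; stays.
Resulting grid:
. # .
# # +
+ # .
+ + #
Unsatisfied now: (2,3).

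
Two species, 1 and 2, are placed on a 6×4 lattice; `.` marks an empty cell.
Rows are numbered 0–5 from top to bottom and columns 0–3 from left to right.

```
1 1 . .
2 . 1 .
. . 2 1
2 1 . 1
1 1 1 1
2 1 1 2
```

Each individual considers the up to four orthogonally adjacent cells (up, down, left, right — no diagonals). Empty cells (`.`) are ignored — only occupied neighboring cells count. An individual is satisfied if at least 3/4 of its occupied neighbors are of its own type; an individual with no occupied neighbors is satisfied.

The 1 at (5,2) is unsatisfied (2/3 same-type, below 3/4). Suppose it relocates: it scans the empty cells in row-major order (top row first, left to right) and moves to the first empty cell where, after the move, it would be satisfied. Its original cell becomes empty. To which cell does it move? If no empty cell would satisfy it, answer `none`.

Vacating (5,2). Empty cells in order:
  (0,2): 2/2 same-type → satisfied — stop here.

(0,2)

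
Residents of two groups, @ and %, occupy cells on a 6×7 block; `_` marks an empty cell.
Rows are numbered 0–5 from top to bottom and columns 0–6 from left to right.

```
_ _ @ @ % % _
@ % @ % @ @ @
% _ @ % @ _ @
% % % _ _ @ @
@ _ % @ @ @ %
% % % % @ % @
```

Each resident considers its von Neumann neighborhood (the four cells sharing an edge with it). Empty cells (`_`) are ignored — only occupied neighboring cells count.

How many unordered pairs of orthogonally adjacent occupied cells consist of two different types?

Scan each occupied cell's neighbors to the right and below so each pair is counted once.
From row 0: 4 unlike of 7 pairs (running 4/7).
From row 1: 5 unlike of 11 pairs (running 9/18).
From row 2: 3 unlike of 5 pairs (running 12/23).
From row 3: 2 unlike of 7 pairs (running 14/30).
From row 4: 6 unlike of 10 pairs (running 20/40).
From row 5: 3 unlike of 6 pairs (running 23/46).
Total adjacent occupied pairs: 46; unlike-type pairs: 23.

23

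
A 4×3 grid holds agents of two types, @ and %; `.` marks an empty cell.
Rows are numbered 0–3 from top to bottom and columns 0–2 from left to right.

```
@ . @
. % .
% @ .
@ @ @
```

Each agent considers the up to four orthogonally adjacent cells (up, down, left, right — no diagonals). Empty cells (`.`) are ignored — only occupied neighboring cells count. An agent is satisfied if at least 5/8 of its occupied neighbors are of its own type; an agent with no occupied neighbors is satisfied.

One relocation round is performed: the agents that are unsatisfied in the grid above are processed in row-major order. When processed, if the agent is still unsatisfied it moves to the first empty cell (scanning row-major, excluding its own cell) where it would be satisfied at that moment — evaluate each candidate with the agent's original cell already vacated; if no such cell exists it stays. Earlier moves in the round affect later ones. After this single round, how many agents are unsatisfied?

1

Initially unsatisfied (in order): (1,1), (2,0), (2,1), (3,0).
  (1,1): no empty cell satisfies it; stays.
  (2,0): no empty cell satisfies it; stays.
  (2,1) → (0,1).
  (3,0) → (2,2).
Resulting grid:
@ @ @
. % .
% . @
. @ @
Unsatisfied now: (1,1).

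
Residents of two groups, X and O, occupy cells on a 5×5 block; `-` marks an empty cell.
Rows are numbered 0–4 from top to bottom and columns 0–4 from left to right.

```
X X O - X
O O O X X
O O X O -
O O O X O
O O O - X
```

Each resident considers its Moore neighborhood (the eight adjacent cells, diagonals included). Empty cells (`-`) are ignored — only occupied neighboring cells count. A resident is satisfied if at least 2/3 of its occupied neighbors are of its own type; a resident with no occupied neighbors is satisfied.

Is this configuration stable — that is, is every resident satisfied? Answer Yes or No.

No

(0,0)X 1/3 unhappy
(0,1)X 1/5 unhappy
(0,2)O 2/4 unhappy
(0,4)X 2/2 ok
(1,0)O 3/5 unhappy
(1,1)O 5/8 unhappy
(1,2)O 4/7 unhappy
(1,3)X 3/6 unhappy
(1,4)X 2/3 ok
(2,0)O 5/5 ok
(2,1)O 7/8 ok
(2,2)X 2/8 unhappy
(2,3)O 3/7 unhappy
(3,0)O 5/5 ok
(3,1)O 7/8 ok
(3,2)O 5/7 ok
(3,3)X 2/6 unhappy
(3,4)O 1/3 unhappy
(4,0)O 3/3 ok
(4,1)O 5/5 ok
(4,2)O 3/4 ok
(4,4)X 1/2 unhappy
For instance (0,0) has only 1/3 same-type neighbors, below 2/3.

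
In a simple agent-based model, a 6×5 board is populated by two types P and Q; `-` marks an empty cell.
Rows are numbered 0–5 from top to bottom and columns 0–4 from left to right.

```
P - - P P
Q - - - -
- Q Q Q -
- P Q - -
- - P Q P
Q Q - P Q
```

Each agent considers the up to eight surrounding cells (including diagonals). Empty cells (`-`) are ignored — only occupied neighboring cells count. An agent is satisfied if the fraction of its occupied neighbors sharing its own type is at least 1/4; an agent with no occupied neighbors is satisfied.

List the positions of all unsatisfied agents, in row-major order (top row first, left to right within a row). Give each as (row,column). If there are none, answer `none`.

Row 0: (0,0)P 0/1 unhappy · (0,3)P 1/1 ok · (0,4)P 1/1 ok
Row 1: (1,0)Q 1/2 ok
Row 2: (2,1)Q 3/4 ok · (2,2)Q 3/4 ok · (2,3)Q 2/2 ok
Row 3: (3,1)P 1/4 ok · (3,2)Q 4/6 ok
Row 4: (4,2)P 2/5 ok · (4,3)Q 2/5 ok · (4,4)P 1/3 ok
Row 5: (5,0)Q 1/1 ok · (5,1)Q 1/2 ok · (5,3)P 2/4 ok · (5,4)Q 1/3 ok

(0,0)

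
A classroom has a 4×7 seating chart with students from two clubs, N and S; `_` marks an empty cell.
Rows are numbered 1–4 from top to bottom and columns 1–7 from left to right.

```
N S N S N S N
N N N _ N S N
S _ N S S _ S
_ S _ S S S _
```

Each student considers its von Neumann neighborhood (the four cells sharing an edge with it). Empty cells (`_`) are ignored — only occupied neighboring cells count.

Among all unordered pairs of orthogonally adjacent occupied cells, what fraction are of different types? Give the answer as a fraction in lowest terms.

1/2

Scan each occupied cell's neighbors to the right and below so each pair is counted once.
Row 1: N(1,1)–S(1,2)≠ N(1,1)–N(2,1)= S(1,2)–N(1,3)≠ S(1,2)–N(2,2)≠ N(1,3)–S(1,4)≠ N(1,3)–N(2,3)= S(1,4)–N(1,5)≠ N(1,5)–S(1,6)≠ N(1,5)–N(2,5)= S(1,6)–N(1,7)≠ S(1,6)–S(2,6)= N(1,7)–N(2,7)=  → 7/12 unlike.
Row 2: N(2,1)–N(2,2)= N(2,1)–S(3,1)≠ N(2,2)–N(2,3)= N(2,3)–N(3,3)= N(2,5)–S(2,6)≠ N(2,5)–S(3,5)≠ S(2,6)–N(2,7)≠ N(2,7)–S(3,7)≠  → 5/8 unlike.
Row 3: N(3,3)–S(3,4)≠ S(3,4)–S(3,5)= S(3,4)–S(4,4)= S(3,5)–S(4,5)=  → 1/4 unlike.
Row 4: S(4,4)–S(4,5)= S(4,5)–S(4,6)=  → 0/2 unlike.
Total adjacent occupied pairs: 26; unlike-type pairs: 13.
13/26 reduces to 1/2.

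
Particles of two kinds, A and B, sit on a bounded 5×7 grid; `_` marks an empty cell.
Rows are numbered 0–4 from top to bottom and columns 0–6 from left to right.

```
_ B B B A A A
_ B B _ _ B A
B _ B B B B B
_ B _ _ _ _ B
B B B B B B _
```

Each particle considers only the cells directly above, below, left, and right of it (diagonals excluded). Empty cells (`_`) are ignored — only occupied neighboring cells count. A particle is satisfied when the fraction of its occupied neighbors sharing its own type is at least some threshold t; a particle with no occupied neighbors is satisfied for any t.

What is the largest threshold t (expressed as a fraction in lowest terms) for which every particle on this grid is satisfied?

1/3

(0,1)B 2/2
(0,2)B 3/3
(0,3)B 1/2
(0,4)A 1/2
(0,5)A 2/3
(0,6)A 2/2
(1,1)B 2/2
(1,2)B 3/3
(1,5)B 1/3
(1,6)A 1/3
(2,0)B — no occupied neighbors
(2,2)B 2/2
(2,3)B 2/2
(2,4)B 2/2
(2,5)B 3/3
(2,6)B 2/3
(3,1)B 1/1
(3,6)B 1/1
(4,0)B 1/1
(4,1)B 3/3
(4,2)B 2/2
(4,3)B 2/2
(4,4)B 2/2
(4,5)B 1/1
The smallest same-type fraction is 1/3 at (1,5), which reduces to 1/3. Any threshold above that leaves this particle unsatisfied.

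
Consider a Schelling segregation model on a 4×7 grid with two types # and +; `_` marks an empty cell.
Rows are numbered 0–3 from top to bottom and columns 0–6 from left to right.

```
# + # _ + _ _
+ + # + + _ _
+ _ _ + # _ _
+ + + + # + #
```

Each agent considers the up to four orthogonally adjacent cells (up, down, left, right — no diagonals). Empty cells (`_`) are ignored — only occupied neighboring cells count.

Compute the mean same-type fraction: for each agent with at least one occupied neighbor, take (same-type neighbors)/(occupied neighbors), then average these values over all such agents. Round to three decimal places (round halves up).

Row 0: (0,0)# 0/2 · (0,1)+ 1/3 · (0,2)# 1/2 · (0,4)+ 1/1
Row 1: (1,0)+ 2/3 · (1,1)+ 2/3 · (1,2)# 1/3 · (1,3)+ 2/3 · (1,4)+ 2/3
Row 2: (2,0)+ 2/2 · (2,3)+ 2/3 · (2,4)# 1/3
Row 3: (3,0)+ 2/2 · (3,1)+ 2/2 · (3,2)+ 2/2 · (3,3)+ 2/3 · (3,4)# 1/3 · (3,5)+ 0/2 · (3,6)# 0/1
Sum over 19 agents: 0/2 + 1/3 + 1/2 + 1/1 + 2/3 + 2/3 + 1/3 + 2/3 + 2/3 + 2/2 + 2/3 + 1/3 + 2/2 + 2/2 + 2/2 + 2/3 + 1/3 + 0/2 + 0/1 = 65/6; mean = 65/6 ÷ 19 = 65/114 = 0.570175… → 0.570.

0.570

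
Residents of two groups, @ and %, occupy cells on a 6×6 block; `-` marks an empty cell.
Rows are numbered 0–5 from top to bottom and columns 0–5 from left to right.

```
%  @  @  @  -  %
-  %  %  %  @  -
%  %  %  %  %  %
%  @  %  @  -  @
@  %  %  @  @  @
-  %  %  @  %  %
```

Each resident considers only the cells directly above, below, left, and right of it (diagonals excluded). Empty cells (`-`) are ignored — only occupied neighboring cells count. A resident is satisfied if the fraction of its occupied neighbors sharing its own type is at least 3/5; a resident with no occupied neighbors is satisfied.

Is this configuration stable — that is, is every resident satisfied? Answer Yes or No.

No

(0,0)% 0/1 not
(0,1)@ 1/3 not
(0,2)@ 2/3 satisfied
(0,3)@ 1/2 not
(0,5)% 0/0 satisfied
(1,1)% 2/3 satisfied
(1,2)% 3/4 satisfied
(1,3)% 2/4 not
(1,4)@ 0/2 not
(2,0)% 2/2 satisfied
(2,1)% 3/4 satisfied
(2,2)% 4/4 satisfied
(2,3)% 3/4 satisfied
(2,4)% 2/3 satisfied
(2,5)% 1/2 not
(3,0)% 1/3 not
(3,1)@ 0/4 not
(3,2)% 2/4 not
(3,3)@ 1/3 not
(3,5)@ 1/2 not
(4,0)@ 0/2 not
(4,1)% 2/4 not
(4,2)% 3/4 satisfied
(4,3)@ 3/4 satisfied
(4,4)@ 2/3 satisfied
(4,5)@ 2/3 satisfied
(5,1)% 2/2 satisfied
(5,2)% 2/3 satisfied
(5,3)@ 1/3 not
(5,4)% 1/3 not
(5,5)% 1/2 not
For instance (0,0) has only 0/1 same-type neighbors, below 3/5.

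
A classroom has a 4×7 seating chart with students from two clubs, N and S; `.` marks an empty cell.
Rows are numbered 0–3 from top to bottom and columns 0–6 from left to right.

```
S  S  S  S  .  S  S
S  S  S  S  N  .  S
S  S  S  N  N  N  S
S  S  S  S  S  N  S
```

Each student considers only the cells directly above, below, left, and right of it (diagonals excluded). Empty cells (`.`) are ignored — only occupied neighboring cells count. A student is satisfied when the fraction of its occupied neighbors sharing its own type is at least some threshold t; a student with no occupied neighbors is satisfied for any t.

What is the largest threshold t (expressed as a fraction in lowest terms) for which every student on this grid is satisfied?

1/4

(0,0)S 2/2
(0,1)S 3/3
(0,2)S 3/3
(0,3)S 2/2
(0,5)S 1/1
(0,6)S 2/2
(1,0)S 3/3
(1,1)S 4/4
(1,2)S 4/4
(1,3)S 2/4
(1,4)N 1/2
(1,6)S 2/2
(2,0)S 3/3
(2,1)S 4/4
(2,2)S 3/4
(2,3)N 1/4
(2,4)N 3/4
(2,5)N 2/3
(2,6)S 2/3
(3,0)S 2/2
(3,1)S 3/3
(3,2)S 3/3
(3,3)S 2/3
(3,4)S 1/3
(3,5)N 1/3
(3,6)S 1/2
The smallest same-type fraction is 1/4 at (2,3), which reduces to 1/4. Any threshold above that leaves this student unsatisfied.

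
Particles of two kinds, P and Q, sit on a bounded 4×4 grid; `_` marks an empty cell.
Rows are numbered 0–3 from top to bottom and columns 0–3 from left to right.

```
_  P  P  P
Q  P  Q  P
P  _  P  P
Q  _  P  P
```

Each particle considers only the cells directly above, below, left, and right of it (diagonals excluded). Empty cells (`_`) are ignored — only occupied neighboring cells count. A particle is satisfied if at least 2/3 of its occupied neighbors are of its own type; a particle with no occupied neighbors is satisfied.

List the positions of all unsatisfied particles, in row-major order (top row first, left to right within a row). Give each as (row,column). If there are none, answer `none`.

Row 0: (0,1)P 2/2 satisfied · (0,2)P 2/3 satisfied · (0,3)P 2/2 satisfied
Row 1: (1,0)Q 0/2 not · (1,1)P 1/3 not · (1,2)Q 0/4 not · (1,3)P 2/3 satisfied
Row 2: (2,0)P 0/2 not · (2,2)P 2/3 satisfied · (2,3)P 3/3 satisfied
Row 3: (3,0)Q 0/1 not · (3,2)P 2/2 satisfied · (3,3)P 2/2 satisfied

(1,0), (1,1), (1,2), (2,0), (3,0)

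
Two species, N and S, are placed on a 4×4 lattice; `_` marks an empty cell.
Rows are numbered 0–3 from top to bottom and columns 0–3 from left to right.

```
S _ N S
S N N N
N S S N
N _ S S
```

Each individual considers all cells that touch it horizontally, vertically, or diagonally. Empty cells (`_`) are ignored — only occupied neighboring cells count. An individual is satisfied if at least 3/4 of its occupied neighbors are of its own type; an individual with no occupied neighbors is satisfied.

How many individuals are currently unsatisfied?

12

Row 0: (0,0)S 1/2 unhappy · (0,2)N 3/4 ok · (0,3)S 0/3 unhappy
Row 1: (1,0)S 2/4 unhappy · (1,1)N 3/7 unhappy · (1,2)N 4/7 unhappy · (1,3)N 3/5 unhappy
Row 2: (2,0)N 2/4 unhappy · (2,1)S 3/7 unhappy · (2,2)S 3/7 unhappy · (2,3)N 2/5 unhappy
Row 3: (3,0)N 1/2 unhappy · (3,2)S 3/4 ok · (3,3)S 2/3 unhappy
Unsatisfied: (0,0), (0,3), (1,0), (1,1), (1,2), (1,3), (2,0), (2,1), (2,2), (2,3), (3,0), (3,3) — 12 in total.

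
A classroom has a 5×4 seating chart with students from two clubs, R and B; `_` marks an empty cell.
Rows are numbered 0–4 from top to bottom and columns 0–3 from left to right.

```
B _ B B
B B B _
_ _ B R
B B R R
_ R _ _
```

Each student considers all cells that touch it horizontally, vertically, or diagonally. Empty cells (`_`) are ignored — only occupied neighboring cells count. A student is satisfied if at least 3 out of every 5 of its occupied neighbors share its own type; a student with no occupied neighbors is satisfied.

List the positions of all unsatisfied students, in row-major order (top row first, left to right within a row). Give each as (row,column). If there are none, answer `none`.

(2,2), (2,3), (3,0), (3,1), (4,1)

Row 0: (0,0)B 2/2 ok · (0,2)B 3/3 ok · (0,3)B 2/2 ok
Row 1: (1,0)B 2/2 ok · (1,1)B 5/5 ok · (1,2)B 4/5 ok
Row 2: (2,2)B 3/6 unhappy · (2,3)R 2/4 unhappy
Row 3: (3,0)B 1/2 unhappy · (3,1)B 2/4 unhappy · (3,2)R 3/5 ok · (3,3)R 2/3 ok
Row 4: (4,1)R 1/3 unhappy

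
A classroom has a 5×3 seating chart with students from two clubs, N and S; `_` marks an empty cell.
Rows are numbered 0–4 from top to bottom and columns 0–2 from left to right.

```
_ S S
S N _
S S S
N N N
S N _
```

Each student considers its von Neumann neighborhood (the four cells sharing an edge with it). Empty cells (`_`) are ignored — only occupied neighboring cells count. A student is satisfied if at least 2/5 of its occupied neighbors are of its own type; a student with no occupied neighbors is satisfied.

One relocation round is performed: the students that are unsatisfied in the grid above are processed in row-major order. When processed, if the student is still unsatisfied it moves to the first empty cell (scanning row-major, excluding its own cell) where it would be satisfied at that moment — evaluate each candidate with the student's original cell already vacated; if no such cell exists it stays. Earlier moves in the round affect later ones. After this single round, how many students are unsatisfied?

0

Initially unsatisfied (in order): (1,1), (3,0), (4,0).
  (1,1) → (4,2).
  (3,0): no empty cell satisfies it; stays.
  (4,0) → (0,0).
Resulting grid:
S S S
S _ _
S S S
N N N
_ N N
All satisfied now.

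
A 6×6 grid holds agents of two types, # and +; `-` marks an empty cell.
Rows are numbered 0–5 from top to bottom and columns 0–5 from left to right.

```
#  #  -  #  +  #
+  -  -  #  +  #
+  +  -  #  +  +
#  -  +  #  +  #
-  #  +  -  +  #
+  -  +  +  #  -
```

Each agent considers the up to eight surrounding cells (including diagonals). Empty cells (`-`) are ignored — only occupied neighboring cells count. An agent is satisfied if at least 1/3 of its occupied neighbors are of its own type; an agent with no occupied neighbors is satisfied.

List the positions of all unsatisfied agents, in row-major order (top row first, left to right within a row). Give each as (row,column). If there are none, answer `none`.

(0,4), (1,5), (3,3), (3,5), (4,1), (5,0)

(0,0)# 1/2 satisfied
(0,1)# 1/2 satisfied
(0,3)# 1/3 satisfied
(0,4)+ 1/5 not
(0,5)# 1/3 satisfied
(1,0)+ 2/4 satisfied
(1,3)# 2/5 satisfied
(1,4)+ 3/8 satisfied
(1,5)# 1/5 not
(2,0)+ 2/3 satisfied
(2,1)+ 3/4 satisfied
(2,3)# 2/6 satisfied
(2,4)+ 3/8 satisfied
(2,5)+ 3/5 satisfied
(3,0)# 1/3 satisfied
(3,2)+ 2/5 satisfied
(3,3)# 1/6 not
(3,4)+ 3/7 satisfied
(3,5)# 1/5 not
(4,1)# 1/5 not
(4,2)+ 3/5 satisfied
(4,4)+ 2/6 satisfied
(4,5)# 2/4 satisfied
(5,0)+ 0/1 not
(5,2)+ 2/3 satisfied
(5,3)+ 3/4 satisfied
(5,4)# 1/3 satisfied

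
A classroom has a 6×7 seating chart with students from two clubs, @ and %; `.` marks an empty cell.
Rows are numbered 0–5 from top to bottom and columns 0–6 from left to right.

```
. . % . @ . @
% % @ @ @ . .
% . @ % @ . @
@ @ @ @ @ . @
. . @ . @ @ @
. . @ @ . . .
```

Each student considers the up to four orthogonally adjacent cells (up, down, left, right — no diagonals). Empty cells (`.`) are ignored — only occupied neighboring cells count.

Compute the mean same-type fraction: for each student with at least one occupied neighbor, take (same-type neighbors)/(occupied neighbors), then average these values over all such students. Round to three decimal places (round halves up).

(0,2)% 0/1
(0,4)@ 1/1
(0,6)@ — no occupied neighbors
(1,0)% 2/2
(1,1)% 1/2
(1,2)@ 2/4
(1,3)@ 2/3
(1,4)@ 3/3
(2,0)% 1/2
(2,2)@ 2/3
(2,3)% 0/4
(2,4)@ 2/3
(2,6)@ 1/1
(3,0)@ 1/2
(3,1)@ 2/2
(3,2)@ 4/4
(3,3)@ 2/3
(3,4)@ 3/3
(3,6)@ 2/2
(4,2)@ 2/2
(4,4)@ 2/2
(4,5)@ 2/2
(4,6)@ 2/2
(5,2)@ 2/2
(5,3)@ 1/1
Sum over 24 students: 0/1 + 1/1 + 2/2 + 1/2 + 2/4 + 2/3 + 3/3 + 1/2 + 2/3 + 0/4 + 2/3 + 1/1 + 1/2 + 2/2 + 4/4 + 2/3 + 3/3 + 2/2 + 2/2 + 2/2 + 2/2 + 2/2 + 2/2 + 1/1 = 56/3; mean = 56/3 ÷ 24 = 7/9 = 0.777777… → 0.778.

0.778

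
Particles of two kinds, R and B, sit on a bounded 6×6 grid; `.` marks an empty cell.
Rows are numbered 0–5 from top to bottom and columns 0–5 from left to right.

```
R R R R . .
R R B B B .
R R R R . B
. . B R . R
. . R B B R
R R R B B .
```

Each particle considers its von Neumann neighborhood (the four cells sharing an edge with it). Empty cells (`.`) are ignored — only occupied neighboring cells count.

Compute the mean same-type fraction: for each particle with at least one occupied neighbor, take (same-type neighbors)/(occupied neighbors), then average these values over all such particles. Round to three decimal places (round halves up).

0.654

Row 0: (0,0)R 2/2 · (0,1)R 3/3 · (0,2)R 2/3 · (0,3)R 1/2
Row 1: (1,0)R 3/3 · (1,1)R 3/4 · (1,2)B 1/4 · (1,3)B 2/4 · (1,4)B 1/1
Row 2: (2,0)R 2/2 · (2,1)R 3/3 · (2,2)R 2/4 · (2,3)R 2/3 · (2,5)B 0/1
Row 3: (3,2)B 0/3 · (3,3)R 1/3 · (3,5)R 1/2
Row 4: (4,2)R 1/3 · (4,3)B 2/4 · (4,4)B 2/3 · (4,5)R 1/2
Row 5: (5,0)R 1/1 · (5,1)R 2/2 · (5,2)R 2/3 · (5,3)B 2/3 · (5,4)B 2/2
Sum over 26 particles: 2/2 + 3/3 + 2/3 + 1/2 + 3/3 + 3/4 + 1/4 + 2/4 + 1/1 + 2/2 + 3/3 + 2/4 + 2/3 + 0/1 + 0/3 + 1/3 + 1/2 + 1/3 + 2/4 + 2/3 + 1/2 + 1/1 + 2/2 + 2/3 + 2/3 + 2/2 = 17; mean = 17 ÷ 26 = 17/26 = 0.653846… → 0.654.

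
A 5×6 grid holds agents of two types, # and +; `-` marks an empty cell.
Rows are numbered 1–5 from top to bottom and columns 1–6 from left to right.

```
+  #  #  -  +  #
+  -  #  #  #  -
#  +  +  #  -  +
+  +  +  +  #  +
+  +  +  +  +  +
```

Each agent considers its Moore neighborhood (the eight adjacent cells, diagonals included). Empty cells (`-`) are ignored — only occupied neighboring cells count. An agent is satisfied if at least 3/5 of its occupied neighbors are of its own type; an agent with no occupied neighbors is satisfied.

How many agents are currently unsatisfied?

10

(1,1)+ 1/2 unhappy
(1,2)# 2/4 unhappy
(1,3)# 3/3 ok
(1,5)+ 0/3 unhappy
(1,6)# 1/2 unhappy
(2,1)+ 2/4 unhappy
(2,3)# 4/6 ok
(2,4)# 4/6 ok
(2,5)# 3/5 ok
(3,1)# 0/4 unhappy
(3,2)+ 5/7 ok
(3,3)+ 4/7 unhappy
(3,4)# 4/7 unhappy
(3,6)+ 1/3 unhappy
(4,1)+ 4/5 ok
(4,2)+ 7/8 ok
(4,3)+ 7/8 ok
(4,4)+ 5/7 ok
(4,5)# 1/7 unhappy
(4,6)+ 3/4 ok
(5,1)+ 3/3 ok
(5,2)+ 5/5 ok
(5,3)+ 5/5 ok
(5,4)+ 4/5 ok
(5,5)+ 4/5 ok
(5,6)+ 2/3 ok
Unsatisfied: (1,1), (1,2), (1,5), (1,6), (2,1), (3,1), (3,3), (3,4), (3,6), (4,5) — 10 in total.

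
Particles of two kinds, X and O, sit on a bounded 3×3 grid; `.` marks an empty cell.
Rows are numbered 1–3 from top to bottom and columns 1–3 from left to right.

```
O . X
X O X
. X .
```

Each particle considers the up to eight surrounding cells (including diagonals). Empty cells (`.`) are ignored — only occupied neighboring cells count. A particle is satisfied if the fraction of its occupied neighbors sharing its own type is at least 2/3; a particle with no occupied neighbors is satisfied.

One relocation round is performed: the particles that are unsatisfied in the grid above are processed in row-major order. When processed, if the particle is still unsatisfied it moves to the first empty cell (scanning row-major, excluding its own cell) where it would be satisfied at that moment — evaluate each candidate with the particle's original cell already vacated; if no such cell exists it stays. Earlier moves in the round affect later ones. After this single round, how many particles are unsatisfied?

2

Initially unsatisfied (in order): (1,1), (1,3), (2,1), (2,2).
  (1,1): no empty cell satisfies it; stays.
  (1,3) → (3,1).
  (2,1) → (3,3).
  (2,2): no empty cell satisfies it; stays.
Resulting grid:
O . .
. O X
X X X
Unsatisfied now: (2,2), (3,1).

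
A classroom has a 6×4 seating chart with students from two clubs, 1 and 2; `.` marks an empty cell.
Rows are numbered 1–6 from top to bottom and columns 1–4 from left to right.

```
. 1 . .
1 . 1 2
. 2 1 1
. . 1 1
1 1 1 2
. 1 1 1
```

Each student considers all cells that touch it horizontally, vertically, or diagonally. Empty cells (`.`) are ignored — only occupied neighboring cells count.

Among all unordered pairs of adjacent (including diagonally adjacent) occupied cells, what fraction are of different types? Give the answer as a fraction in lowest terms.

12/35

Scan each occupied cell's neighbors to the right and below (and the two forward diagonals) so each pair is counted once.
Row 1: 1(1,2)–1(2,3)= 1(1,2)–1(2,1)=  → 0/2 unlike.
Row 2: 1(2,1)–2(3,2)≠ 1(2,3)–2(2,4)≠ 1(2,3)–1(3,3)= 1(2,3)–1(3,4)= 1(2,3)–2(3,2)≠ 2(2,4)–1(3,4)≠ 2(2,4)–1(3,3)≠  → 5/7 unlike.
Row 3: 2(3,2)–1(3,3)≠ 2(3,2)–1(4,3)≠ 1(3,3)–1(3,4)= 1(3,3)–1(4,3)= 1(3,3)–1(4,4)= 1(3,4)–1(4,4)= 1(3,4)–1(4,3)=  → 2/7 unlike.
Row 4: 1(4,3)–1(4,4)= 1(4,3)–1(5,3)= 1(4,3)–2(5,4)≠ 1(4,3)–1(5,2)= 1(4,4)–2(5,4)≠ 1(4,4)–1(5,3)=  → 2/6 unlike.
Row 5: 1(5,1)–1(5,2)= 1(5,1)–1(6,2)= 1(5,2)–1(5,3)= 1(5,2)–1(6,2)= 1(5,2)–1(6,3)= 1(5,3)–2(5,4)≠ 1(5,3)–1(6,3)= 1(5,3)–1(6,4)= 1(5,3)–1(6,2)= 2(5,4)–1(6,4)≠ 2(5,4)–1(6,3)≠  → 3/11 unlike.
Row 6: 1(6,2)–1(6,3)= 1(6,3)–1(6,4)=  → 0/2 unlike.
Total adjacent occupied pairs: 35; unlike-type pairs: 12.
12/35 is already in lowest terms.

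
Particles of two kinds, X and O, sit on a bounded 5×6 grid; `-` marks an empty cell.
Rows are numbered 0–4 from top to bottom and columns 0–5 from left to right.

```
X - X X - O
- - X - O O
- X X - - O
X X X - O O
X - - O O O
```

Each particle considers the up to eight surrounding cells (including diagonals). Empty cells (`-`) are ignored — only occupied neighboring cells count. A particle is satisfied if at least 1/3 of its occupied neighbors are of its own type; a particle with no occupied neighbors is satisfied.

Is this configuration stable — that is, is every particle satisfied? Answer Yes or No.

Yes

(0,0)X 0/0 ✓
(0,2)X 2/2 ✓
(0,3)X 2/3 ✓
(0,5)O 2/2 ✓
(1,2)X 4/4 ✓
(1,4)O 3/4 ✓
(1,5)O 3/3 ✓
(2,1)X 5/5 ✓
(2,2)X 4/4 ✓
(2,5)O 4/4 ✓
(3,0)X 3/3 ✓
(3,1)X 5/5 ✓
(3,2)X 3/4 ✓
(3,4)O 5/5 ✓
(3,5)O 4/4 ✓
(4,0)X 2/2 ✓
(4,3)O 2/3 ✓
(4,4)O 4/4 ✓
(4,5)O 3/3 ✓
All meet the threshold, so the configuration is stable.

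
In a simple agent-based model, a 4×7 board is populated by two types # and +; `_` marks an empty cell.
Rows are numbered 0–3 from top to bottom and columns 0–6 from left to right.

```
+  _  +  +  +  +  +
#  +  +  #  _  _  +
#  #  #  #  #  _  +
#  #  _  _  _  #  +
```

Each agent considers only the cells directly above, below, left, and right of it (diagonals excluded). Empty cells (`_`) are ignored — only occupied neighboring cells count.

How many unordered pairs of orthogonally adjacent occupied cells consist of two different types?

Scan each occupied cell's neighbors to the right and below so each pair is counted once.
From row 0: 2 unlike of 8 pairs (running 2/8).
From row 1: 4 unlike of 8 pairs (running 6/16).
From row 2: 0 unlike of 7 pairs (running 6/23).
From row 3: 1 unlike of 2 pairs (running 7/25).
Total adjacent occupied pairs: 25; unlike-type pairs: 7.

7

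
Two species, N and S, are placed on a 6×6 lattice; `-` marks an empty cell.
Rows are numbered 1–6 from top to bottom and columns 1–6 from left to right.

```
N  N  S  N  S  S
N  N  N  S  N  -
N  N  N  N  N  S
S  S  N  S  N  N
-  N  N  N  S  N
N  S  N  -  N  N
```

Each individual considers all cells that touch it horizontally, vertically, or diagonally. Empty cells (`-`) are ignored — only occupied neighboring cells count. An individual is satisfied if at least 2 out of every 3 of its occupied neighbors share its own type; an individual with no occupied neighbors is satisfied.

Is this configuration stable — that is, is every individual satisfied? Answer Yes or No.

No

(1,1)N 3/3 ✓
(1,2)N 4/5 ✓
(1,3)S 1/5 ✗
(1,4)N 2/5 ✗
(1,5)S 2/4 ✗
(1,6)S 1/2 ✗
(2,1)N 5/5 ✓
(2,2)N 7/8 ✓
(2,3)N 6/8 ✓
(2,4)S 2/8 ✗
(2,5)N 3/7 ✗
(3,1)N 3/5 ✗
(3,2)N 6/8 ✓
(3,3)N 5/8 ✗
(3,4)N 6/8 ✓
(3,5)N 4/7 ✗
(3,6)S 0/4 ✗
(4,1)S 1/4 ✗
(4,2)S 1/7 ✗
(4,3)N 6/8 ✓
(4,4)S 1/8 ✗
(4,5)N 5/8 ✗
(4,6)N 3/5 ✗
(5,2)N 4/7 ✗
(5,3)N 4/7 ✗
(5,4)N 5/7 ✓
(5,5)S 1/7 ✗
(5,6)N 4/5 ✓
(6,1)N 1/2 ✗
(6,2)S 0/4 ✗
(6,3)N 3/4 ✓
(6,5)N 3/4 ✓
(6,6)N 2/3 ✓
For instance (1,3) has only 1/5 same-type neighbors, below 2/3.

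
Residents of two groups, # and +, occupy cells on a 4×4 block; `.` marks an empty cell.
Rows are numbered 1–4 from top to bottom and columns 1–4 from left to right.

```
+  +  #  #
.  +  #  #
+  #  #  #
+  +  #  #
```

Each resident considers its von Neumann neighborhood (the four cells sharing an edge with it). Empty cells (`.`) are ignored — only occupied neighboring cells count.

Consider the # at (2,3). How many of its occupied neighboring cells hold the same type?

Occupied neighbors of (2,3): (1,3)=#, (3,3)=#, (2,2)=+, (2,4)=#.
Same type (#): 3 of 4.

3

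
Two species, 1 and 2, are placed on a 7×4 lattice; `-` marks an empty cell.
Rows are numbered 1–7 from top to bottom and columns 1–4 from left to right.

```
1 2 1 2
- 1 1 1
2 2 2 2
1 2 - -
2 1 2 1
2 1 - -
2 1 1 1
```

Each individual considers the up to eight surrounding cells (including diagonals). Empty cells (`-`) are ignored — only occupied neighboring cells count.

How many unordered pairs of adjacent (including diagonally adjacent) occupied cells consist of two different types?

30

Scan each occupied cell's neighbors to the right and below (and the two forward diagonals) so each pair is counted once.
From row 1: 7 unlike of 11 pairs (running 7/11).
From row 2: 8 unlike of 10 pairs (running 15/21).
From row 3: 2 unlike of 8 pairs (running 17/29).
From row 4: 3 unlike of 6 pairs (running 20/35).
From row 5: 6 unlike of 8 pairs (running 26/43).
From row 6: 3 unlike of 6 pairs (running 29/49).
From row 7: 1 unlike of 3 pairs (running 30/52).
Total adjacent occupied pairs: 52; unlike-type pairs: 30.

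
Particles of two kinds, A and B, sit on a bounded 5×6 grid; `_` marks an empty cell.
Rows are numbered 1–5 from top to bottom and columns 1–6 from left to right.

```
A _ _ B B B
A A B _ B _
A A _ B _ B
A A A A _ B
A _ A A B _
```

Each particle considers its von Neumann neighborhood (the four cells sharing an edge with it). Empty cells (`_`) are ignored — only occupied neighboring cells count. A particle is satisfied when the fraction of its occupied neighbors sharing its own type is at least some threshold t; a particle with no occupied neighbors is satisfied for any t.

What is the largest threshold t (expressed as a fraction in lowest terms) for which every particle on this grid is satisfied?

0/1

Row 1: (1,1)A 1/1 · (1,4)B 1/1 · (1,5)B 3/3 · (1,6)B 1/1
Row 2: (2,1)A 3/3 · (2,2)A 2/3 · (2,3)B 0/1 · (2,5)B 1/1
Row 3: (3,1)A 3/3 · (3,2)A 3/3 · (3,4)B 0/1 · (3,6)B 1/1
Row 4: (4,1)A 3/3 · (4,2)A 3/3 · (4,3)A 3/3 · (4,4)A 2/3 · (4,6)B 1/1
Row 5: (5,1)A 1/1 · (5,3)A 2/2 · (5,4)A 2/3 · (5,5)B 0/1
The smallest same-type fraction is 0/1 at (2,3), which reduces to 0/1. Any threshold above that leaves this particle unsatisfied.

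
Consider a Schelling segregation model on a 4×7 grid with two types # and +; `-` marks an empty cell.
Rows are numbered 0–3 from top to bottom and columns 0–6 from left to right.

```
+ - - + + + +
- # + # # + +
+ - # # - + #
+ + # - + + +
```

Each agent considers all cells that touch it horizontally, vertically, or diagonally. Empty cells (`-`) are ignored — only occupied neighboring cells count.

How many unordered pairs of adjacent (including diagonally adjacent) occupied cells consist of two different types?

21

Scan each occupied cell's neighbors to the right and below (and the two forward diagonals) so each pair is counted once.
Row 0: +(0,0)–#(1,1)≠ +(0,3)–+(0,4)= +(0,3)–#(1,3)≠ +(0,3)–#(1,4)≠ +(0,3)–+(1,2)= +(0,4)–+(0,5)= +(0,4)–#(1,4)≠ +(0,4)–+(1,5)= +(0,4)–#(1,3)≠ +(0,5)–+(0,6)= +(0,5)–+(1,5)= +(0,5)–+(1,6)= +(0,5)–#(1,4)≠ +(0,6)–+(1,6)= +(0,6)–+(1,5)=  → 6/15 unlike.
Row 1: #(1,1)–+(1,2)≠ #(1,1)–#(2,2)= #(1,1)–+(2,0)≠ +(1,2)–#(1,3)≠ +(1,2)–#(2,2)≠ +(1,2)–#(2,3)≠ #(1,3)–#(1,4)= #(1,3)–#(2,3)= #(1,3)–#(2,2)= #(1,4)–+(1,5)≠ #(1,4)–+(2,5)≠ #(1,4)–#(2,3)= +(1,5)–+(1,6)= +(1,5)–+(2,5)= +(1,5)–#(2,6)≠ +(1,6)–#(2,6)≠ +(1,6)–+(2,5)=  → 9/17 unlike.
Row 2: +(2,0)–+(3,0)= +(2,0)–+(3,1)= #(2,2)–#(2,3)= #(2,2)–#(3,2)= #(2,2)–+(3,1)≠ #(2,3)–+(3,4)≠ #(2,3)–#(3,2)= +(2,5)–#(2,6)≠ +(2,5)–+(3,5)= +(2,5)–+(3,6)= +(2,5)–+(3,4)= #(2,6)–+(3,6)≠ #(2,6)–+(3,5)≠  → 5/13 unlike.
Row 3: +(3,0)–+(3,1)= +(3,1)–#(3,2)≠ +(3,4)–+(3,5)= +(3,5)–+(3,6)=  → 1/4 unlike.
Total adjacent occupied pairs: 49; unlike-type pairs: 21.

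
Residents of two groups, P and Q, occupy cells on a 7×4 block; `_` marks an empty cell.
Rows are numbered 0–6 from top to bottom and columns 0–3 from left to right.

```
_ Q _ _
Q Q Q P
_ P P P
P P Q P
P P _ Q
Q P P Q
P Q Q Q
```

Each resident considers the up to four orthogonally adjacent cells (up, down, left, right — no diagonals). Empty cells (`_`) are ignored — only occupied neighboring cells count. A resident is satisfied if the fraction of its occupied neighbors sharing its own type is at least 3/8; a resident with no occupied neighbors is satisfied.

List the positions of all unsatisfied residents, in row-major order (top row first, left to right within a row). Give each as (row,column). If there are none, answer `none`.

(0,1)Q 1/1 ✓
(1,0)Q 1/1 ✓
(1,1)Q 3/4 ✓
(1,2)Q 1/3 ✗
(1,3)P 1/2 ✓
(2,1)P 2/3 ✓
(2,2)P 2/4 ✓
(2,3)P 3/3 ✓
(3,0)P 2/2 ✓
(3,1)P 3/4 ✓
(3,2)Q 0/3 ✗
(3,3)P 1/3 ✗
(4,0)P 2/3 ✓
(4,1)P 3/3 ✓
(4,3)Q 1/2 ✓
(5,0)Q 0/3 ✗
(5,1)P 2/4 ✓
(5,2)P 1/3 ✗
(5,3)Q 2/3 ✓
(6,0)P 0/2 ✗
(6,1)Q 1/3 ✗
(6,2)Q 2/3 ✓
(6,3)Q 2/2 ✓

(1,2), (3,2), (3,3), (5,0), (5,2), (6,0), (6,1)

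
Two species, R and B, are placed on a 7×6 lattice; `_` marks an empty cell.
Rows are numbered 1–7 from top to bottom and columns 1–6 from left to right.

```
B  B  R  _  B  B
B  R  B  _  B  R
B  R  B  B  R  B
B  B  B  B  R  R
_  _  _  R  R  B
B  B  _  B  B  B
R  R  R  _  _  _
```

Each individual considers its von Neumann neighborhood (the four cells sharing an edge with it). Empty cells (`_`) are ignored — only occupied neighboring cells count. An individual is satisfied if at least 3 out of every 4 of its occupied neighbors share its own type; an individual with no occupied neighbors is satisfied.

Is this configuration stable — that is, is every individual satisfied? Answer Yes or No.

Row 1: (1,1)B 2/2 ✓ · (1,2)B 1/3 ✗ · (1,3)R 0/2 ✗ · (1,5)B 2/2 ✓ · (1,6)B 1/2 ✗
Row 2: (2,1)B 2/3 ✗ · (2,2)R 1/4 ✗ · (2,3)B 1/3 ✗ · (2,5)B 1/3 ✗ · (2,6)R 0/3 ✗
Row 3: (3,1)B 2/3 ✗ · (3,2)R 1/4 ✗ · (3,3)B 3/4 ✓ · (3,4)B 2/3 ✗ · (3,5)R 1/4 ✗ · (3,6)B 0/3 ✗
Row 4: (4,1)B 2/2 ✓ · (4,2)B 2/3 ✗ · (4,3)B 3/3 ✓ · (4,4)B 2/4 ✗ · (4,5)R 3/4 ✓ · (4,6)R 1/3 ✗
Row 5: (5,4)R 1/3 ✗ · (5,5)R 2/4 ✗ · (5,6)B 1/3 ✗
Row 6: (6,1)B 1/2 ✗ · (6,2)B 1/2 ✗ · (6,4)B 1/2 ✗ · (6,5)B 2/3 ✗ · (6,6)B 2/2 ✓
Row 7: (7,1)R 1/2 ✗ · (7,2)R 2/3 ✗ · (7,3)R 1/1 ✓
For instance (1,2) has only 1/3 same-type neighbors, below 3/4.

No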